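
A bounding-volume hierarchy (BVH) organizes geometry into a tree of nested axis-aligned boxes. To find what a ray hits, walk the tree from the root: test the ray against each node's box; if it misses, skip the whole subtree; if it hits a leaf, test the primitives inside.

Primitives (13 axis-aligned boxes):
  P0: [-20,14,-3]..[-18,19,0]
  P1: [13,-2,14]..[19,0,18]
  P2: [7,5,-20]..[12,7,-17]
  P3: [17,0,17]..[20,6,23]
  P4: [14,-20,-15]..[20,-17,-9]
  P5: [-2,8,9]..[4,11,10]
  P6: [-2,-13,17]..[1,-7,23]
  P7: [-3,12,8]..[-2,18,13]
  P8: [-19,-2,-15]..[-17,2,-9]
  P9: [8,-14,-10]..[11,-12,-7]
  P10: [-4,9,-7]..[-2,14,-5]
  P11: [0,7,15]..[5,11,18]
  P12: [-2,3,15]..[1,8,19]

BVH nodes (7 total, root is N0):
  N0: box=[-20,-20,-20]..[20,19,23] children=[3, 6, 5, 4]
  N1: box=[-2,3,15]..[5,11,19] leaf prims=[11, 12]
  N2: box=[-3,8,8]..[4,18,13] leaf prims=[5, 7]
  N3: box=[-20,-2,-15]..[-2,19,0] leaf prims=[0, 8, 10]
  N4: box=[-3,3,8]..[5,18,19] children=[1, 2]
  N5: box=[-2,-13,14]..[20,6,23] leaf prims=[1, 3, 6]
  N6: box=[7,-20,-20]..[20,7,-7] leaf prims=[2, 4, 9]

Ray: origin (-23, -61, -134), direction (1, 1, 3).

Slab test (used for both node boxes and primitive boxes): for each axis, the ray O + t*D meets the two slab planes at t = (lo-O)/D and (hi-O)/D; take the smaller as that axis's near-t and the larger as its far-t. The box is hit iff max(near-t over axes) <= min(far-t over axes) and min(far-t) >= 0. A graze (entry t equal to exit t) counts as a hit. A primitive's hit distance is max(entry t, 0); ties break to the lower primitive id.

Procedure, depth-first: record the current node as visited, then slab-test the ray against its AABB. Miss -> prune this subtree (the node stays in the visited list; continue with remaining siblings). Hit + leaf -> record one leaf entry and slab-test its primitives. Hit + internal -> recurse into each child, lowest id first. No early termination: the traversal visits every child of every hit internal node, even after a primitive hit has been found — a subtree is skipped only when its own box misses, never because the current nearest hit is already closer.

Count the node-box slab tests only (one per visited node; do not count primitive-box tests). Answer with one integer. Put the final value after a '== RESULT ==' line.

Traverse from the root:
N0 x:[3,43] y:[41,80] z:[38,157/3] -> hit [41,43], descend [3, 4, 5, 6]
  N3 x:[3,21] y:[59,80] z:[119/3,134/3] -> miss, prune
  N4 x:[20,28] y:[64,79] z:[142/3,51] -> miss, prune
  N5 x:[21,43] y:[48,67] z:[148/3,157/3] -> miss, prune
  N6 x:[30,43] y:[41,68] z:[38,127/3] -> hit [41,127/3] leaf, test {P2(miss), P4@t=41, P9(miss)}

Visited [0, 3, 4, 5, 6]. Tests: 5 box, 1 leaf. Nearest: P4.

== RESULT ==
5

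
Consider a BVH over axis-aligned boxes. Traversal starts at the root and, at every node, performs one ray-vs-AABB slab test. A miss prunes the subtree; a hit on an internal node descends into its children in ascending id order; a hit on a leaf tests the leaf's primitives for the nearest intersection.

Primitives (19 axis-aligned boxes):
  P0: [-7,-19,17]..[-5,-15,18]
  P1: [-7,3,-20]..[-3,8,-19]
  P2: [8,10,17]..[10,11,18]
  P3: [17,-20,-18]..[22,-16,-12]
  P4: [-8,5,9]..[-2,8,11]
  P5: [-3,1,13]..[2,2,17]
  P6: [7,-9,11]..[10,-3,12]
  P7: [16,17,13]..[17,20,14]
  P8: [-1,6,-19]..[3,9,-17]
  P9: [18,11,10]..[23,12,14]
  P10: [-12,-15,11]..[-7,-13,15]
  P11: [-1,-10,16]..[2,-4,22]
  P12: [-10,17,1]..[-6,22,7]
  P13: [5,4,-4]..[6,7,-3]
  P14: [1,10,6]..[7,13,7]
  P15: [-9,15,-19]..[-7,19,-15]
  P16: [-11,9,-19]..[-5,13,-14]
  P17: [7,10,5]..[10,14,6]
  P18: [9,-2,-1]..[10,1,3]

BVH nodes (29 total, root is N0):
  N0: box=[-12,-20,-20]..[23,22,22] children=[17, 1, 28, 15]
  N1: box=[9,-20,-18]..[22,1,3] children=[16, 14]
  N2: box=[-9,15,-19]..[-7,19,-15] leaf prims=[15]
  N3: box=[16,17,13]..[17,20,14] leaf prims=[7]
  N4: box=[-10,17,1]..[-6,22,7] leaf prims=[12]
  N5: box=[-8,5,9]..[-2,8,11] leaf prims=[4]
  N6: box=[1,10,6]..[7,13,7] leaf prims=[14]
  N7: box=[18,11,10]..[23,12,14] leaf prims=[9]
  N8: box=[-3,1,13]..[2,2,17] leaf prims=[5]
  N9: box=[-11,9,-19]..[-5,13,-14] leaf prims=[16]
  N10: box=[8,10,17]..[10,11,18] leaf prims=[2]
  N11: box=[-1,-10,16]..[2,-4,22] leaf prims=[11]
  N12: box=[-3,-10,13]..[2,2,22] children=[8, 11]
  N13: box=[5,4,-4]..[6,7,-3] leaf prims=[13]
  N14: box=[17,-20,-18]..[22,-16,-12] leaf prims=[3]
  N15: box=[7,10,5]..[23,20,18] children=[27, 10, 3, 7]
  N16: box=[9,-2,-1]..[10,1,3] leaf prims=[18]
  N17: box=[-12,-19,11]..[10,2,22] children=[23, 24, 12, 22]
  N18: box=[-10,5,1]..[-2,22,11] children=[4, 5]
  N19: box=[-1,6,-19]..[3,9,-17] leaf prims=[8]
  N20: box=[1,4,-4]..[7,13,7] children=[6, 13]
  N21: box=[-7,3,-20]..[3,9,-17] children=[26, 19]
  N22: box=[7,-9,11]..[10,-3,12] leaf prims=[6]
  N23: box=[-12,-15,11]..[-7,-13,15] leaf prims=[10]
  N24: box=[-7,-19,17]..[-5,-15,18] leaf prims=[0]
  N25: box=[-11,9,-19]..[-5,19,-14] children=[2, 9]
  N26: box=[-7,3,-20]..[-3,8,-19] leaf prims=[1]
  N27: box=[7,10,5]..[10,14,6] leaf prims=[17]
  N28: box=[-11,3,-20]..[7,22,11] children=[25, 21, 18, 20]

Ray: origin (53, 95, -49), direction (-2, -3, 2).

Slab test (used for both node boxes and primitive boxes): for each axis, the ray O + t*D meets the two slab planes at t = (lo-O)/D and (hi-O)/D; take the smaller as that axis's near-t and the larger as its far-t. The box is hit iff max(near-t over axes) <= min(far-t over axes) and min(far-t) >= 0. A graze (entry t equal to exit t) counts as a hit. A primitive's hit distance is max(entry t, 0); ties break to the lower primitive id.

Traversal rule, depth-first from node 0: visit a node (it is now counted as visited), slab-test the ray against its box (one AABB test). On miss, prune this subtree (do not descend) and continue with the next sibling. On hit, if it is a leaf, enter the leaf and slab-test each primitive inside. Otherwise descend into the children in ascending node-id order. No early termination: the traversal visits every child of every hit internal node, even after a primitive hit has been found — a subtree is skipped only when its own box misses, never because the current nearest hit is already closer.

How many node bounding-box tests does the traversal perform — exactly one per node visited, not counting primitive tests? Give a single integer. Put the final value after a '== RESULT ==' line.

Traverse from the root:
N0 x:[15,65/2] y:[73/3,115/3] z:[29/2,71/2] -> hit [73/3,65/2], descend [1, 15, 17, 28]
  N1 x:[31/2,22] y:[94/3,115/3] z:[31/2,26] -> miss, prune
  N15 x:[15,23] y:[25,85/3] z:[27,67/2] -> miss, prune
  N17 x:[43/2,65/2] y:[31,38] z:[30,71/2] -> hit [31,65/2], descend [12, 22, 23, 24]
    N12 x:[51/2,28] y:[31,35] z:[31,71/2] -> miss, prune
    N22 x:[43/2,23] y:[98/3,104/3] z:[30,61/2] -> miss, prune
    N23 x:[30,65/2] y:[36,110/3] z:[30,32] -> miss, prune
    N24 x:[29,30] y:[110/3,38] z:[33,67/2] -> miss, prune
  N28 x:[23,32] y:[73/3,92/3] z:[29/2,30] -> hit [73/3,30], descend [18, 20, 21, 25]
    N18 x:[55/2,63/2] y:[73/3,30] z:[25,30] -> hit [55/2,30], descend [4, 5]
      N4 x:[59/2,63/2] y:[73/3,26] z:[25,28] -> miss, prune
      N5 x:[55/2,61/2] y:[29,30] z:[29,30] -> hit [29,30] leaf, test {P4@t=29}
    N20 x:[23,26] y:[82/3,91/3] z:[45/2,28] -> miss, prune
    N21 x:[25,30] y:[86/3,92/3] z:[29/2,16] -> miss, prune
    N25 x:[29,32] y:[76/3,86/3] z:[15,35/2] -> miss, prune

order=[0, 1, 15, 17, 12, 22, 23, 24, 28, 18, 4, 5, 20, 21, 25]  |boxes|=15  |leaves|=1  hit=P4

== RESULT ==
15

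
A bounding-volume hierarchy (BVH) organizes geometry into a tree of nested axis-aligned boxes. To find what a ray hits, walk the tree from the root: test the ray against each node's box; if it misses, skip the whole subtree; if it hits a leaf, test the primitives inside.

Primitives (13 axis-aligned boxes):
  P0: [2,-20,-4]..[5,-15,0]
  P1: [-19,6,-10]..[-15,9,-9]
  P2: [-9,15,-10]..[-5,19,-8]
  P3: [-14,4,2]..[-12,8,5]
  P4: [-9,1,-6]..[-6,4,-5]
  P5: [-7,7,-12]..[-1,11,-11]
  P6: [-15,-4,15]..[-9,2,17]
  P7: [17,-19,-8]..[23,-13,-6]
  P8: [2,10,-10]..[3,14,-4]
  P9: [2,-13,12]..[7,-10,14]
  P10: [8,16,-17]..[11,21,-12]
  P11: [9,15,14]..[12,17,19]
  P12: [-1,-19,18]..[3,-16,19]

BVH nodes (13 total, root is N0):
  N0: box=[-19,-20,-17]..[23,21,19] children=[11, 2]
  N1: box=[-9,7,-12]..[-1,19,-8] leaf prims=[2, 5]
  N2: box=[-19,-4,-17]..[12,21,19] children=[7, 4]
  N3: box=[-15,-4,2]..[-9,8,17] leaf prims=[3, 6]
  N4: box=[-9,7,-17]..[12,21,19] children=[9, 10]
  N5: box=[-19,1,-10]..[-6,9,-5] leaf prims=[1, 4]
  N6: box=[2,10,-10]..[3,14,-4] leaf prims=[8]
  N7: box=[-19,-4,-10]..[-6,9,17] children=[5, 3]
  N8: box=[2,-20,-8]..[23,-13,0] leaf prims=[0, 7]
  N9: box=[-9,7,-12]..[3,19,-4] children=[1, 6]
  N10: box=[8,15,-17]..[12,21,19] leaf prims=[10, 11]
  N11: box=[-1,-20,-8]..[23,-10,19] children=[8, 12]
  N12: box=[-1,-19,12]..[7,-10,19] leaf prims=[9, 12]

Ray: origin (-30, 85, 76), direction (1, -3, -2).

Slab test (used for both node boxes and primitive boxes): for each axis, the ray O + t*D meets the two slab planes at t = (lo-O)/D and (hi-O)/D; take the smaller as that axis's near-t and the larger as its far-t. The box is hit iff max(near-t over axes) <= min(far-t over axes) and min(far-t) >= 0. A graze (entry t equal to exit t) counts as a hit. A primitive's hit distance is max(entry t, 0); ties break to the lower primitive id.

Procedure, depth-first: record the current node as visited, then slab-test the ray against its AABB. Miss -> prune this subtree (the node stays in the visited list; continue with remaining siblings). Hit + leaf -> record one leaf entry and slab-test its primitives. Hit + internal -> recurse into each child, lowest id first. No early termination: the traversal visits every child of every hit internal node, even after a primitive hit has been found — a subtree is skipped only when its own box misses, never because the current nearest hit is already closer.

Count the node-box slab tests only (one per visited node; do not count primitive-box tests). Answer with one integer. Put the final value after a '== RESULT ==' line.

Walk:
N0 x:[11,53] y:[64/3,35] z:[57/2,93/2] -> hit [57/2,35], descend [2, 11]
  N2 x:[11,42] y:[64/3,89/3] z:[57/2,93/2] -> hit [57/2,89/3], descend [4, 7]
    N4 x:[21,42] y:[64/3,26] z:[57/2,93/2] -> miss, prune
    N7 x:[11,24] y:[76/3,89/3] z:[59/2,43] -> miss, prune
  N11 x:[29,53] y:[95/3,35] z:[57/2,42] -> hit [95/3,35], descend [8, 12]
    N8 x:[32,53] y:[98/3,35] z:[38,42] -> miss, prune
    N12 x:[29,37] y:[95/3,104/3] z:[57/2,32] -> hit [95/3,32] leaf, test {P9@t=32, P12(miss)}

order=[0, 2, 4, 7, 11, 8, 12]  |boxes|=7  |leaves|=1  hit=P9

== RESULT ==
7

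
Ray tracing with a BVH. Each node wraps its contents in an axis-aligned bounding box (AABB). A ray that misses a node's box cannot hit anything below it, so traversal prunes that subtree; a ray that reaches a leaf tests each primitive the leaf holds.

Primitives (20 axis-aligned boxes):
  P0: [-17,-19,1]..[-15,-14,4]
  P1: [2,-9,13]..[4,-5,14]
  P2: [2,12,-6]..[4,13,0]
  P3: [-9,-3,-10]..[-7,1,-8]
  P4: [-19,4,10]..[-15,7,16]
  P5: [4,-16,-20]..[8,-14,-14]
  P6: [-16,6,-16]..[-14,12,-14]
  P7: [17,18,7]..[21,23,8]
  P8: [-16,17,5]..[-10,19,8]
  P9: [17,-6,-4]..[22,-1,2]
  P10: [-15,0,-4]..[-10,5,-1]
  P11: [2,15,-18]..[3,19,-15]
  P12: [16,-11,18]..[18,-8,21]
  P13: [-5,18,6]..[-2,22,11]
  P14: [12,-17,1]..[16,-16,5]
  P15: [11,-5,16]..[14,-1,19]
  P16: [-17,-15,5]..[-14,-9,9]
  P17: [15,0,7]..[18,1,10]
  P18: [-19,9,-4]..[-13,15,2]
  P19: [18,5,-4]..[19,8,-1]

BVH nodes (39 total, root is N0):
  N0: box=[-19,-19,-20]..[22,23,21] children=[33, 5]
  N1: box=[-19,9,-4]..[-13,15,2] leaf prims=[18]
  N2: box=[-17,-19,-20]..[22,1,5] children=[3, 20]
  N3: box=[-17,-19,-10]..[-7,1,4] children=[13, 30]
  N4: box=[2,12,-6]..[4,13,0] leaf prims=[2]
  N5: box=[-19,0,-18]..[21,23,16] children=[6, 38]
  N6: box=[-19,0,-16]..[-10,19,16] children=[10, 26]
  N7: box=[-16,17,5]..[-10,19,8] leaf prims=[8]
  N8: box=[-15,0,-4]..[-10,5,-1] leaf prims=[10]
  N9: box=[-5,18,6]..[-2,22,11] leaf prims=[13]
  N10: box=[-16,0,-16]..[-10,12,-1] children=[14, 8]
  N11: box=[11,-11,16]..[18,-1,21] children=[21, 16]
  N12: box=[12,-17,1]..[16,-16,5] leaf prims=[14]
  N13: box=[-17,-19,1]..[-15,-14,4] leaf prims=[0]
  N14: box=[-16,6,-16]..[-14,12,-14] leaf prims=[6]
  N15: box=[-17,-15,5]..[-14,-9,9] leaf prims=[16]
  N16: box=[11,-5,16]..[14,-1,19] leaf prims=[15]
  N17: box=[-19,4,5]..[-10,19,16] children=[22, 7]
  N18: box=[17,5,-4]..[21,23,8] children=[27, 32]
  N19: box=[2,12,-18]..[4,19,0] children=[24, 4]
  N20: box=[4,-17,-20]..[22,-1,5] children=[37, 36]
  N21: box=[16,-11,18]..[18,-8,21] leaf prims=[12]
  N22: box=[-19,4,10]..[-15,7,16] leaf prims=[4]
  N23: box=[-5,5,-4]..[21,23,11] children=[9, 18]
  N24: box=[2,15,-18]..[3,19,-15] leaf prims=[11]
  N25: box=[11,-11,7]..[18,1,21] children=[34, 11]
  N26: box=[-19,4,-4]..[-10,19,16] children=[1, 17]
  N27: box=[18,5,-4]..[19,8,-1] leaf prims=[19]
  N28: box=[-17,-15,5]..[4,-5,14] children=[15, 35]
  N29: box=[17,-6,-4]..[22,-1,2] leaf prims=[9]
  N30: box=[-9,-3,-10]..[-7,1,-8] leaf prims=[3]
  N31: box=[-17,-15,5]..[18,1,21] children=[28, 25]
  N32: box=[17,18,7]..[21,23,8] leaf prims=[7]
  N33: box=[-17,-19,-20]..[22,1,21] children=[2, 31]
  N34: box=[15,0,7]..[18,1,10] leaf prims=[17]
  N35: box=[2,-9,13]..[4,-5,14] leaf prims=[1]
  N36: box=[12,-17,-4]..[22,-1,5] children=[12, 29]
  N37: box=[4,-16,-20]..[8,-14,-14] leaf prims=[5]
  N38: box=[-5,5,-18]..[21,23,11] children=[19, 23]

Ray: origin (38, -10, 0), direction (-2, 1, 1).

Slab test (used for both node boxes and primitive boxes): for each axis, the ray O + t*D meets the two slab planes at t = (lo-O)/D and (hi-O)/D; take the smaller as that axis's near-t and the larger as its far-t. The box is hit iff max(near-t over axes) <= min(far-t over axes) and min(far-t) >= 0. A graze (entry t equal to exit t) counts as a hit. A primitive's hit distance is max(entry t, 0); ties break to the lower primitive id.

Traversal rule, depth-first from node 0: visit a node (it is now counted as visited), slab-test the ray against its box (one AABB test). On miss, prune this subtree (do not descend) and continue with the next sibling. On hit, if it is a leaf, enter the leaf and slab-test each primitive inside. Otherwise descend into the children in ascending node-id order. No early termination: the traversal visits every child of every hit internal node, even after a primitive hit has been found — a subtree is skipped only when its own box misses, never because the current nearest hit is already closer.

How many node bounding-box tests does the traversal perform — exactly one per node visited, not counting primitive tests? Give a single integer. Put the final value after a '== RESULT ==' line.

Traverse from the root:
N0 x:[8,57/2] y:[-9,33] z:[-20,21] -> hit [8,21], descend [5, 33]
  N5 x:[17/2,57/2] y:[10,33] z:[-18,16] -> hit [10,16], descend [6, 38]
    N6 x:[24,57/2] y:[10,29] z:[-16,16] -> miss, prune
    N38 x:[17/2,43/2] y:[15,33] z:[-18,11] -> miss, prune
  N33 x:[8,55/2] y:[-9,11] z:[-20,21] -> hit [8,11], descend [2, 31]
    N2 x:[8,55/2] y:[-9,11] z:[-20,5] -> miss, prune
    N31 x:[10,55/2] y:[-5,11] z:[5,21] -> hit [10,11], descend [25, 28]
      N25 x:[10,27/2] y:[-1,11] z:[7,21] -> hit [10,11], descend [11, 34]
        N11 x:[10,27/2] y:[-1,9] z:[16,21] -> miss, prune
        N34 x:[10,23/2] y:[10,11] z:[7,10] -> hit [10,10] leaf, test {P17@t=10}
      N28 x:[17,55/2] y:[-5,5] z:[5,14] -> miss, prune

11 AABB tests over nodes [0, 5, 6, 38, 33, 2, 31, 25, 11, 34, 28]; 1 leaf entered; closest P17.

== RESULT ==
11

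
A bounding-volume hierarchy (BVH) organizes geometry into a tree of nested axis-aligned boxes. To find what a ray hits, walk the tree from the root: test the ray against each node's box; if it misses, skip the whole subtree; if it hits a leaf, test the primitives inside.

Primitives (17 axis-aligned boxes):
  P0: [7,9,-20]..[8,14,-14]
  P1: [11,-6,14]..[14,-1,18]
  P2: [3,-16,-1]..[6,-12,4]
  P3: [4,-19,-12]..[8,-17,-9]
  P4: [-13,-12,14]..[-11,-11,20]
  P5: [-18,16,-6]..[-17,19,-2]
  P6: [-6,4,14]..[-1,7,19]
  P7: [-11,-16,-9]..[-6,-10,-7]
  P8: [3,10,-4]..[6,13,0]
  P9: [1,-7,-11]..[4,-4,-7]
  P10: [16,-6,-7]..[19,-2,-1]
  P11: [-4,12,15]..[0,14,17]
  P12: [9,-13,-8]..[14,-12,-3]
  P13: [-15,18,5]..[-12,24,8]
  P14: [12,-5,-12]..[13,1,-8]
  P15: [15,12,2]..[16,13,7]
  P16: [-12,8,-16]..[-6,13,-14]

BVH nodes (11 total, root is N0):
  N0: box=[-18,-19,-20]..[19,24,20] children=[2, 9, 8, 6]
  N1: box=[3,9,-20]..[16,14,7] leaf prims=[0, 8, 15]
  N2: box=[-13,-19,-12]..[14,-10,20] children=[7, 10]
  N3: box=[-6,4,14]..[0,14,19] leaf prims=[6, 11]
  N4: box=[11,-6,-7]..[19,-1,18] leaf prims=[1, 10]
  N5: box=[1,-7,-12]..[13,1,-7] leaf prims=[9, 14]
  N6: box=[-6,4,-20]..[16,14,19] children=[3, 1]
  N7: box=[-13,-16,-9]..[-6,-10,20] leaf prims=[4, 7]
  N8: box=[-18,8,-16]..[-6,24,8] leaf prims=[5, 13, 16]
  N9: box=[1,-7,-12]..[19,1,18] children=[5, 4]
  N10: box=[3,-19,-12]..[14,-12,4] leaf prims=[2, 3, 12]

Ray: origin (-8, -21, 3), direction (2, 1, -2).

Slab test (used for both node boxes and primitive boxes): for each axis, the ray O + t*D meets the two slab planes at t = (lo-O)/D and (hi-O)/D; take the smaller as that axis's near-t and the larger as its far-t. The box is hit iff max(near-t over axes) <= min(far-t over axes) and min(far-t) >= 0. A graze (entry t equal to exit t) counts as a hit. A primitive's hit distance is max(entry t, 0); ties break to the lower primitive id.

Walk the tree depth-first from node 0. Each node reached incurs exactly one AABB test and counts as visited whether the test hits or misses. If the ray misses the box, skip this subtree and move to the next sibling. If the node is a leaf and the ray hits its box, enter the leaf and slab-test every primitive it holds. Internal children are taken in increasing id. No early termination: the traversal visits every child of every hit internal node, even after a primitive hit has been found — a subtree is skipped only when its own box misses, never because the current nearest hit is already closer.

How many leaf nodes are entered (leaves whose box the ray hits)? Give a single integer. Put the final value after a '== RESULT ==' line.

Walk:
N0 x:[-5,27/2] y:[2,45] z:[-17/2,23/2] -> hit [2,23/2], descend [2, 6, 8, 9]
  N2 x:[-5/2,11] y:[2,11] z:[-17/2,15/2] -> hit [2,15/2], descend [7, 10]
    N7 x:[-5/2,1] y:[5,11] z:[-17/2,6] -> miss, prune
    N10 x:[11/2,11] y:[2,9] z:[-1/2,15/2] -> hit [11/2,15/2] leaf, test {P2(miss), P3(miss), P12(miss)}
  N6 x:[1,12] y:[25,35] z:[-8,23/2] -> miss, prune
  N8 x:[-5,1] y:[29,45] z:[-5/2,19/2] -> miss, prune
  N9 x:[9/2,27/2] y:[14,22] z:[-15/2,15/2] -> miss, prune

order=[0, 2, 7, 10, 6, 8, 9]  |boxes|=7  |leaves|=1  hit=miss

== RESULT ==
1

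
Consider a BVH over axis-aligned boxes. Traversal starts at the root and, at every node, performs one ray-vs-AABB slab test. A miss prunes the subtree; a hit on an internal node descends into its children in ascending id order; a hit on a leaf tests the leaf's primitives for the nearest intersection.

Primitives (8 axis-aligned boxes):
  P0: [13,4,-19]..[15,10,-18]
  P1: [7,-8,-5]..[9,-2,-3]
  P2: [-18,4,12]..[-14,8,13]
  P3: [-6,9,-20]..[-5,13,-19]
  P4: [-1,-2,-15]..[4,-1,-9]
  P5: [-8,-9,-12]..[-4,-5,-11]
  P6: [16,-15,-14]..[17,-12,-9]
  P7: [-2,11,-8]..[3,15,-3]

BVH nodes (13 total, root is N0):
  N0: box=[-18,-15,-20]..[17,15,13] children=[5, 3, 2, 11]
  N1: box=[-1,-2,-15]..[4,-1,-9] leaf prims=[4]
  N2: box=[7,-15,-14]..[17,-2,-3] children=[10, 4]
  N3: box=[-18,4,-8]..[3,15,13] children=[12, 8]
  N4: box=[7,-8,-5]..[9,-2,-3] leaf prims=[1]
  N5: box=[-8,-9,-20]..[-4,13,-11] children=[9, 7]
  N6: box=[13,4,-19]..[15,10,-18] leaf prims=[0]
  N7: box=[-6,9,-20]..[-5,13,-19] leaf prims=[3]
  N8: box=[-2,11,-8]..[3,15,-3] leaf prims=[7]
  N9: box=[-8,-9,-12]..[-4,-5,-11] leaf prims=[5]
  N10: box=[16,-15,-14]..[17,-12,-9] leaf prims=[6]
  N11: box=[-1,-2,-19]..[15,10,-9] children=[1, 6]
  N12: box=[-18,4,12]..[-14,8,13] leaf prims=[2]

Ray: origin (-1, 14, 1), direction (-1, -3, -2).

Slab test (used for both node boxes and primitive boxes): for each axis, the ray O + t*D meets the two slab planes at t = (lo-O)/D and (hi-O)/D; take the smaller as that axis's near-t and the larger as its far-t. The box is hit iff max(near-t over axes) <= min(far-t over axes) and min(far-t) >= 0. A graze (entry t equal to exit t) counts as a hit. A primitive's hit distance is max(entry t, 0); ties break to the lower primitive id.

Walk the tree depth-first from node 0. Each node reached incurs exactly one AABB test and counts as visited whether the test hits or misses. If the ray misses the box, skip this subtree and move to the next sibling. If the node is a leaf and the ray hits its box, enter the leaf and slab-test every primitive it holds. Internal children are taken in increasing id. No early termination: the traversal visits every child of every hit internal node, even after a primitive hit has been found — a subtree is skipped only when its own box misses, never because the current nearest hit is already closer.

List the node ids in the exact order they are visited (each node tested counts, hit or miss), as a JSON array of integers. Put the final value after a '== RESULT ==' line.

Traverse from the root:
N0 x:[-18,17] y:[-1/3,29/3] z:[-6,21/2] -> hit [-1/3,29/3], descend [2, 3, 5, 11]
  N2 x:[-18,-8] y:[16/3,29/3] z:[2,15/2] -> miss, prune
  N3 x:[-4,17] y:[-1/3,10/3] z:[-6,9/2] -> hit [-1/3,10/3], descend [8, 12]
    N8 x:[-4,1] y:[-1/3,1] z:[2,9/2] -> miss, prune
    N12 x:[13,17] y:[2,10/3] z:[-6,-11/2] -> miss, prune
  N5 x:[3,7] y:[1/3,23/3] z:[6,21/2] -> hit [6,7], descend [7, 9]
    N7 x:[4,5] y:[1/3,5/3] z:[10,21/2] -> miss, prune
    N9 x:[3,7] y:[19/3,23/3] z:[6,13/2] -> hit [19/3,13/2] leaf, test {P5@t=19/3}
  N11 x:[-16,0] y:[4/3,16/3] z:[5,10] -> miss, prune

Visited [0, 2, 3, 8, 12, 5, 7, 9, 11]. Tests: 9 box, 1 leaf. Nearest: P5.

== RESULT ==
[0, 2, 3, 8, 12, 5, 7, 9, 11]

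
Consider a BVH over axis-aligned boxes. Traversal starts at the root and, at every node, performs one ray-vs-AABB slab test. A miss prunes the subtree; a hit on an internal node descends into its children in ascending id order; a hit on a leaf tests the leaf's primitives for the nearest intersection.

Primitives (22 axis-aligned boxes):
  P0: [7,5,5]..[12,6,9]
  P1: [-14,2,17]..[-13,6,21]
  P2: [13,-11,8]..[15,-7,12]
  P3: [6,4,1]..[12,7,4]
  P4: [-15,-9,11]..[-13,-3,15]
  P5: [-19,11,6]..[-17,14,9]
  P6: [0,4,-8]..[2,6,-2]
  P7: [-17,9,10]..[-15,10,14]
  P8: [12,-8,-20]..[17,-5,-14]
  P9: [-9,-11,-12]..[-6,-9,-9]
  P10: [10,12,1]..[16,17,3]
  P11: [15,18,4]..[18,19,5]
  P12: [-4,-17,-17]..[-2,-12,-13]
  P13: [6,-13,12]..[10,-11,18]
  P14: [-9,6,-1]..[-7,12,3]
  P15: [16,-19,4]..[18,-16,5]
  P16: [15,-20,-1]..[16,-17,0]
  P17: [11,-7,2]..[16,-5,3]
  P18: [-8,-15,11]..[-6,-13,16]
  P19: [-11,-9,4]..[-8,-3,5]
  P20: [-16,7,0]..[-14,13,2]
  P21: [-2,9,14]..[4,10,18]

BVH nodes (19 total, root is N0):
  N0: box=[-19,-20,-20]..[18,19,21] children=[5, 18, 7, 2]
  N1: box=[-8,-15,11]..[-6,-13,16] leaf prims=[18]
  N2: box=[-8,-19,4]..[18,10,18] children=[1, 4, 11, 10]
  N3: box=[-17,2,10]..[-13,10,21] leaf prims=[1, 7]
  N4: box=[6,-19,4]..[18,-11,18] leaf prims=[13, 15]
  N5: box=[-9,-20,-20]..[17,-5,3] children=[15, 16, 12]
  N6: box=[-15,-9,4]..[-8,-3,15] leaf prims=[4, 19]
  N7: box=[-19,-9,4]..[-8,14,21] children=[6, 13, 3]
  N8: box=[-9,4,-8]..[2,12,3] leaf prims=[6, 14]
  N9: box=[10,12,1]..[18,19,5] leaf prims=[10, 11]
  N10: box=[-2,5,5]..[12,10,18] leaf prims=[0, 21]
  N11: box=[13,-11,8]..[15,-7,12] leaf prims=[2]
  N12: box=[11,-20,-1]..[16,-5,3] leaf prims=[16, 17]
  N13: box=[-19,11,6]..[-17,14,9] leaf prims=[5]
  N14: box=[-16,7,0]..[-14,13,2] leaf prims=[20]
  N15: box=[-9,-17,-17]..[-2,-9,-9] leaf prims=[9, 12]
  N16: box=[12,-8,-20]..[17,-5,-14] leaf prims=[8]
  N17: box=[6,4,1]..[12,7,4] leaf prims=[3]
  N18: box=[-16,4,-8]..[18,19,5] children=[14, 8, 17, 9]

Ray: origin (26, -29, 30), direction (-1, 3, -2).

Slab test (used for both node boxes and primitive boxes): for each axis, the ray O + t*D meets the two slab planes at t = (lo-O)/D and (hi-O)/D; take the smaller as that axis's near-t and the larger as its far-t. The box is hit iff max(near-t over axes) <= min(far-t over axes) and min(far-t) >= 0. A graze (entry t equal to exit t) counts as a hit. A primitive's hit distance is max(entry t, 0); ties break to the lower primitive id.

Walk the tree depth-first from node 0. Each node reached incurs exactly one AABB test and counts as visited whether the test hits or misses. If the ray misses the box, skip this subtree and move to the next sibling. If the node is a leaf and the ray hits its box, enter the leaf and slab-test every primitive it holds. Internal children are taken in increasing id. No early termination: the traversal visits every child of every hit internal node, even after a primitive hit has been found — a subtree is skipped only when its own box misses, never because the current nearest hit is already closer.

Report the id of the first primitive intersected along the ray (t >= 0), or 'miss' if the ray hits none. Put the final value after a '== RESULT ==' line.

Trace the traversal:
N0 x:[8,45] y:[3,16] z:[9/2,25] -> hit [8,16], descend [2, 5, 7, 18]
  N2 x:[8,34] y:[10/3,13] z:[6,13] -> hit [8,13], descend [1, 4, 10, 11]
    N1 x:[32,34] y:[14/3,16/3] z:[7,19/2] -> miss, prune
    N4 x:[8,20] y:[10/3,6] z:[6,13] -> miss, prune
    N10 x:[14,28] y:[34/3,13] z:[6,25/2] -> miss, prune
    N11 x:[11,13] y:[6,22/3] z:[9,11] -> miss, prune
  N5 x:[9,35] y:[3,8] z:[27/2,25] -> miss, prune
  N7 x:[34,45] y:[20/3,43/3] z:[9/2,13] -> miss, prune
  N18 x:[8,42] y:[11,16] z:[25/2,19] -> hit [25/2,16], descend [8, 9, 14, 17]
    N8 x:[24,35] y:[11,41/3] z:[27/2,19] -> miss, prune
    N9 x:[8,16] y:[41/3,16] z:[25/2,29/2] -> hit [41/3,29/2] leaf, test {P10@t=41/3, P11(miss)}
    N14 x:[40,42] y:[12,14] z:[14,15] -> miss, prune
    N17 x:[14,20] y:[11,12] z:[13,29/2] -> miss, prune

order=[0, 2, 1, 4, 10, 11, 5, 7, 18, 8, 9, 14, 17]  |boxes|=13  |leaves|=1  hit=P10

== RESULT ==
10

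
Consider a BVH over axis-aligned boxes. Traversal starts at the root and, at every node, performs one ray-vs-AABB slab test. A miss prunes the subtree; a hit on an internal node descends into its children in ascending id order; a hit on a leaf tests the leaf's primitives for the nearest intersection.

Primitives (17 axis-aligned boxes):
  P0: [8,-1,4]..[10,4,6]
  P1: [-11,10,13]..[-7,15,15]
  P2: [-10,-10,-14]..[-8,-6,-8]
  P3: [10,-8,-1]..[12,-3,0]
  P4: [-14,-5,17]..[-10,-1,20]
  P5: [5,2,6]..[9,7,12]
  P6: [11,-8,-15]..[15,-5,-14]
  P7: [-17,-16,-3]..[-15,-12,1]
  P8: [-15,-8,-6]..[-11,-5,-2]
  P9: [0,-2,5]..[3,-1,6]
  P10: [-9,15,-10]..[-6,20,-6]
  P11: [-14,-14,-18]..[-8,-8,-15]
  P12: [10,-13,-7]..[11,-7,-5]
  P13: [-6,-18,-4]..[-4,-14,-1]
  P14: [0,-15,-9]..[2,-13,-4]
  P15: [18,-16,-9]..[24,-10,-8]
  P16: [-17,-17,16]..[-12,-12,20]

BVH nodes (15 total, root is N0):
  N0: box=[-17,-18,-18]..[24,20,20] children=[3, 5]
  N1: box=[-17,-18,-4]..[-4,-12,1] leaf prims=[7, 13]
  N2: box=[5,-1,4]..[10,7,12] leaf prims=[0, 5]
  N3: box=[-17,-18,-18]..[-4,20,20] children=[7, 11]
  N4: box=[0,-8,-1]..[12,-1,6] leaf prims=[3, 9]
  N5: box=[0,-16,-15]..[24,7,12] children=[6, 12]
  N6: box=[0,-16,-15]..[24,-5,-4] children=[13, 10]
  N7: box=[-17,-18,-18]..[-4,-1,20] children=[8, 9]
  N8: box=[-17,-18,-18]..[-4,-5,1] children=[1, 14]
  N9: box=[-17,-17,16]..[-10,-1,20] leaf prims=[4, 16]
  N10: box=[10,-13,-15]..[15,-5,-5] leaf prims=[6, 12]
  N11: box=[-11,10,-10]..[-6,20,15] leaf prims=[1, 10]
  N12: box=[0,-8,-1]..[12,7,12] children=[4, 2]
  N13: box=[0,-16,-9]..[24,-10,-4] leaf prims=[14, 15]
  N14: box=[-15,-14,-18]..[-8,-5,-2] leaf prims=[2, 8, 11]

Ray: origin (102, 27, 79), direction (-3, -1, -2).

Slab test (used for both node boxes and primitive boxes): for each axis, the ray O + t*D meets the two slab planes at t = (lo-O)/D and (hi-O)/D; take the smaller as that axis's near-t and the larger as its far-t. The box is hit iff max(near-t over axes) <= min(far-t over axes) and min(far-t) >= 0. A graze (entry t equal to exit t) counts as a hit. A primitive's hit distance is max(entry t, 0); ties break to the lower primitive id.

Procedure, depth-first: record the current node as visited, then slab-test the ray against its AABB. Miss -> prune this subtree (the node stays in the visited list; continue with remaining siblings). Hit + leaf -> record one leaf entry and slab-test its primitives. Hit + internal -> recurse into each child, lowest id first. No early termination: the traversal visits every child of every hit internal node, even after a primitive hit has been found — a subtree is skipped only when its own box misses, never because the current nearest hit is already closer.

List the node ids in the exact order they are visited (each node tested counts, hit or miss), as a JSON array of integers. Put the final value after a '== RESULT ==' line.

Trace the traversal:
N0 x:[26,119/3] y:[7,45] z:[59/2,97/2] -> hit [59/2,119/3], descend [3, 5]
  N3 x:[106/3,119/3] y:[7,45] z:[59/2,97/2] -> hit [106/3,119/3], descend [7, 11]
    N7 x:[106/3,119/3] y:[28,45] z:[59/2,97/2] -> hit [106/3,119/3], descend [8, 9]
      N8 x:[106/3,119/3] y:[32,45] z:[39,97/2] -> hit [39,119/3], descend [1, 14]
        N1 x:[106/3,119/3] y:[39,45] z:[39,83/2] -> hit [39,119/3] leaf, test {P7@t=39, P13(miss)}
        N14 x:[110/3,39] y:[32,41] z:[81/2,97/2] -> miss, prune
      N9 x:[112/3,119/3] y:[28,44] z:[59/2,63/2] -> miss, prune
    N11 x:[36,113/3] y:[7,17] z:[32,89/2] -> miss, prune
  N5 x:[26,34] y:[20,43] z:[67/2,47] -> hit [67/2,34], descend [6, 12]
    N6 x:[26,34] y:[32,43] z:[83/2,47] -> miss, prune
    N12 x:[30,34] y:[20,35] z:[67/2,40] -> hit [67/2,34], descend [2, 4]
      N2 x:[92/3,97/3] y:[20,28] z:[67/2,75/2] -> miss, prune
      N4 x:[30,34] y:[28,35] z:[73/2,40] -> miss, prune

13 AABB tests over nodes [0, 3, 7, 8, 1, 14, 9, 11, 5, 6, 12, 2, 4]; 1 leaf entered; closest P7.

== RESULT ==
[0, 3, 7, 8, 1, 14, 9, 11, 5, 6, 12, 2, 4]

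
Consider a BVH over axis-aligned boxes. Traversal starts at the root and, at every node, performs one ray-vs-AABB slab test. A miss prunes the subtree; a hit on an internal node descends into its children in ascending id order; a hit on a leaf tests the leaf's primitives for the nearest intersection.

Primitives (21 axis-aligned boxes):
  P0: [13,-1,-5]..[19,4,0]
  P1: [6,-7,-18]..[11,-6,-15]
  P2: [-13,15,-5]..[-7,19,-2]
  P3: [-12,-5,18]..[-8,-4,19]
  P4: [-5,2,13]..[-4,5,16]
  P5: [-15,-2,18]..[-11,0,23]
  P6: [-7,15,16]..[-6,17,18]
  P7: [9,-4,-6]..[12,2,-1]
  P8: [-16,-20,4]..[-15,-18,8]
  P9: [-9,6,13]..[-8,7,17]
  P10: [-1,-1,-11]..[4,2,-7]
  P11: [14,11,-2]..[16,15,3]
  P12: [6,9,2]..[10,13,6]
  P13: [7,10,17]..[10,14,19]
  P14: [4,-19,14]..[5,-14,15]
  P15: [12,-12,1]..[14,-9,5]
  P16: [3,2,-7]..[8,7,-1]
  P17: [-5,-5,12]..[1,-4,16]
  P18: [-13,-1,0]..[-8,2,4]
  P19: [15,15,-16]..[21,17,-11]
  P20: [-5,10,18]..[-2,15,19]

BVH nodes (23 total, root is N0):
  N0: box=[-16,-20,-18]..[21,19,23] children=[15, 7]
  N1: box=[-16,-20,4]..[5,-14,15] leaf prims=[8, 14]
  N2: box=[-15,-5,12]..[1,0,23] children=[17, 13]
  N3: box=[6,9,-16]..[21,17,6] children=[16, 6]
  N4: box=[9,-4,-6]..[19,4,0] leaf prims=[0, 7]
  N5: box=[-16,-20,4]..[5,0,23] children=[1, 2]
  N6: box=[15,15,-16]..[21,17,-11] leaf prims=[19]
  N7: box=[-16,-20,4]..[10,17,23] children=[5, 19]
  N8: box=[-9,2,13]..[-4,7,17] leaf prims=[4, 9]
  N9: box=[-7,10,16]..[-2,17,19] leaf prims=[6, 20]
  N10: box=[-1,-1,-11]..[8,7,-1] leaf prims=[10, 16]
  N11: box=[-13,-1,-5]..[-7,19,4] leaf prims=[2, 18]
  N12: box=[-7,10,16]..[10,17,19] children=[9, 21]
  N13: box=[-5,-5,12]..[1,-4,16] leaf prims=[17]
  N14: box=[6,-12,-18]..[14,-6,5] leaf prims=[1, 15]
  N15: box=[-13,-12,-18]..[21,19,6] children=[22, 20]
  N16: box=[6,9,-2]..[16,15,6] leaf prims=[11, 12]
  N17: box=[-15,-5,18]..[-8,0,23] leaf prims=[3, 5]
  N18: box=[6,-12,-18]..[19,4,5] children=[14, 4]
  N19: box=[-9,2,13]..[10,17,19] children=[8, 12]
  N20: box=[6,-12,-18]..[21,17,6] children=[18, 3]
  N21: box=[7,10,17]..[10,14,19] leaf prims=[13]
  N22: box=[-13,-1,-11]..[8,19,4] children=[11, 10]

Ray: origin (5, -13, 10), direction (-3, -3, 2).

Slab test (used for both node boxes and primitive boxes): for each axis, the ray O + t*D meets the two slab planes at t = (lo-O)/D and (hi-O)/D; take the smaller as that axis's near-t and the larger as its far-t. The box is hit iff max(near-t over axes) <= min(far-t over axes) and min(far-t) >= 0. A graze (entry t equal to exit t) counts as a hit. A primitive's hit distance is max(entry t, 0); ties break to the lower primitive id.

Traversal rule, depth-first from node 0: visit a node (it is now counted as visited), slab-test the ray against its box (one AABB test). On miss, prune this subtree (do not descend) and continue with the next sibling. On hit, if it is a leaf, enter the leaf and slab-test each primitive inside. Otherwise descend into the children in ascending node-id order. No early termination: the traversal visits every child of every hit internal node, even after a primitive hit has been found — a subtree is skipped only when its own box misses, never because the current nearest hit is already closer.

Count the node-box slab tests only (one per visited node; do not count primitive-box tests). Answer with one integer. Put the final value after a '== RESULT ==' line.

Traverse from the root:
N0 x:[-16/3,7] y:[-32/3,7/3] z:[-14,13/2] -> hit [-16/3,7/3], descend [7, 15]
  N7 x:[-5/3,7] y:[-10,7/3] z:[-3,13/2] -> hit [-5/3,7/3], descend [5, 19]
    N5 x:[0,7] y:[-13/3,7/3] z:[-3,13/2] -> hit [0,7/3], descend [1, 2]
      N1 x:[0,7] y:[1/3,7/3] z:[-3,5/2] -> hit [1/3,7/3] leaf, test {P8(miss), P14(miss)}
      N2 x:[4/3,20/3] y:[-13/3,-8/3] z:[1,13/2] -> miss, prune
    N19 x:[-5/3,14/3] y:[-10,-5] z:[3/2,9/2] -> miss, prune
  N15 x:[-16/3,6] y:[-32/3,-1/3] z:[-14,-2] -> miss, prune

order=[0, 7, 5, 1, 2, 19, 15]  |boxes|=7  |leaves|=1  hit=miss

== RESULT ==
7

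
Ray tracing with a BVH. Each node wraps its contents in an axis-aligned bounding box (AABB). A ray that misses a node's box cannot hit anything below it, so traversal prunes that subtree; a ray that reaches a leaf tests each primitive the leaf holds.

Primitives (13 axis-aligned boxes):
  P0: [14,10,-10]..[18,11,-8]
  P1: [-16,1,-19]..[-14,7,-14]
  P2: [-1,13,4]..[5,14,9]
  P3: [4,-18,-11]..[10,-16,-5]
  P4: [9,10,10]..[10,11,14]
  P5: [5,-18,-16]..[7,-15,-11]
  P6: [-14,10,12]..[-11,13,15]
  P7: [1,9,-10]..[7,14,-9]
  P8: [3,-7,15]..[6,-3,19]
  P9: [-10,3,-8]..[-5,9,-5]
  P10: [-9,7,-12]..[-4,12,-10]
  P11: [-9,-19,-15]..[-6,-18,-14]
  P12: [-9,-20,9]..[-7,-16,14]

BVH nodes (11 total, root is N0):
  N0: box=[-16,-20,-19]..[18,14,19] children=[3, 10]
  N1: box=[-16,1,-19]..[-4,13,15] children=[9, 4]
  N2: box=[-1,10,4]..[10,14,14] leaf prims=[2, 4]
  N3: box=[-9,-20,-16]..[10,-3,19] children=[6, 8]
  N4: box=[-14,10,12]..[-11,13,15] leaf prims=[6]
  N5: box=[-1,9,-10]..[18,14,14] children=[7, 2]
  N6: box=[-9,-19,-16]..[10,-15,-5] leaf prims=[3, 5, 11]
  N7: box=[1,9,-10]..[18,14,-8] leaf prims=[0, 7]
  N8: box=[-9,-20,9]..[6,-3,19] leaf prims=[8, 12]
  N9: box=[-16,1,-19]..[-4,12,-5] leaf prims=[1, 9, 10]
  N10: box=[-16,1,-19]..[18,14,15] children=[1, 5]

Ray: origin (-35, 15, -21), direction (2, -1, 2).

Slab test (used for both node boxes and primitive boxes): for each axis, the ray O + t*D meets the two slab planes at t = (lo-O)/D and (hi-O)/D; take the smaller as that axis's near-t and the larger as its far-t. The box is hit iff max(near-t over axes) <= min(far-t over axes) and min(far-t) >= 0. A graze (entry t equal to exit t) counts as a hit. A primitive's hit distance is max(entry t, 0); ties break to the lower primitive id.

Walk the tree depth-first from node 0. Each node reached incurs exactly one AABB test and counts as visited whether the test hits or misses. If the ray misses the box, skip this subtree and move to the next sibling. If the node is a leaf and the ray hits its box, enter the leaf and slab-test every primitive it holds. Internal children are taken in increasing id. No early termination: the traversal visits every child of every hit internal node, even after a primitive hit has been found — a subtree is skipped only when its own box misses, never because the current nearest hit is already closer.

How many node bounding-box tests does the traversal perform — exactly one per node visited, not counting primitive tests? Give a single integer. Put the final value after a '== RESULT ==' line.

Walk:
N0 x:[19/2,53/2] y:[1,35] z:[1,20] -> hit [19/2,20], descend [3, 10]
  N3 x:[13,45/2] y:[18,35] z:[5/2,20] -> hit [18,20], descend [6, 8]
    N6 x:[13,45/2] y:[30,34] z:[5/2,8] -> miss, prune
    N8 x:[13,41/2] y:[18,35] z:[15,20] -> hit [18,20] leaf, test {P8@t=19, P12(miss)}
  N10 x:[19/2,53/2] y:[1,14] z:[1,18] -> hit [19/2,14], descend [1, 5]
    N1 x:[19/2,31/2] y:[2,14] z:[1,18] -> hit [19/2,14], descend [4, 9]
      N4 x:[21/2,12] y:[2,5] z:[33/2,18] -> miss, prune
      N9 x:[19/2,31/2] y:[3,14] z:[1,8] -> miss, prune
    N5 x:[17,53/2] y:[1,6] z:[11/2,35/2] -> miss, prune

Visited [0, 3, 6, 8, 10, 1, 4, 9, 5]. Tests: 9 box, 1 leaf. Nearest: P8.

== RESULT ==
9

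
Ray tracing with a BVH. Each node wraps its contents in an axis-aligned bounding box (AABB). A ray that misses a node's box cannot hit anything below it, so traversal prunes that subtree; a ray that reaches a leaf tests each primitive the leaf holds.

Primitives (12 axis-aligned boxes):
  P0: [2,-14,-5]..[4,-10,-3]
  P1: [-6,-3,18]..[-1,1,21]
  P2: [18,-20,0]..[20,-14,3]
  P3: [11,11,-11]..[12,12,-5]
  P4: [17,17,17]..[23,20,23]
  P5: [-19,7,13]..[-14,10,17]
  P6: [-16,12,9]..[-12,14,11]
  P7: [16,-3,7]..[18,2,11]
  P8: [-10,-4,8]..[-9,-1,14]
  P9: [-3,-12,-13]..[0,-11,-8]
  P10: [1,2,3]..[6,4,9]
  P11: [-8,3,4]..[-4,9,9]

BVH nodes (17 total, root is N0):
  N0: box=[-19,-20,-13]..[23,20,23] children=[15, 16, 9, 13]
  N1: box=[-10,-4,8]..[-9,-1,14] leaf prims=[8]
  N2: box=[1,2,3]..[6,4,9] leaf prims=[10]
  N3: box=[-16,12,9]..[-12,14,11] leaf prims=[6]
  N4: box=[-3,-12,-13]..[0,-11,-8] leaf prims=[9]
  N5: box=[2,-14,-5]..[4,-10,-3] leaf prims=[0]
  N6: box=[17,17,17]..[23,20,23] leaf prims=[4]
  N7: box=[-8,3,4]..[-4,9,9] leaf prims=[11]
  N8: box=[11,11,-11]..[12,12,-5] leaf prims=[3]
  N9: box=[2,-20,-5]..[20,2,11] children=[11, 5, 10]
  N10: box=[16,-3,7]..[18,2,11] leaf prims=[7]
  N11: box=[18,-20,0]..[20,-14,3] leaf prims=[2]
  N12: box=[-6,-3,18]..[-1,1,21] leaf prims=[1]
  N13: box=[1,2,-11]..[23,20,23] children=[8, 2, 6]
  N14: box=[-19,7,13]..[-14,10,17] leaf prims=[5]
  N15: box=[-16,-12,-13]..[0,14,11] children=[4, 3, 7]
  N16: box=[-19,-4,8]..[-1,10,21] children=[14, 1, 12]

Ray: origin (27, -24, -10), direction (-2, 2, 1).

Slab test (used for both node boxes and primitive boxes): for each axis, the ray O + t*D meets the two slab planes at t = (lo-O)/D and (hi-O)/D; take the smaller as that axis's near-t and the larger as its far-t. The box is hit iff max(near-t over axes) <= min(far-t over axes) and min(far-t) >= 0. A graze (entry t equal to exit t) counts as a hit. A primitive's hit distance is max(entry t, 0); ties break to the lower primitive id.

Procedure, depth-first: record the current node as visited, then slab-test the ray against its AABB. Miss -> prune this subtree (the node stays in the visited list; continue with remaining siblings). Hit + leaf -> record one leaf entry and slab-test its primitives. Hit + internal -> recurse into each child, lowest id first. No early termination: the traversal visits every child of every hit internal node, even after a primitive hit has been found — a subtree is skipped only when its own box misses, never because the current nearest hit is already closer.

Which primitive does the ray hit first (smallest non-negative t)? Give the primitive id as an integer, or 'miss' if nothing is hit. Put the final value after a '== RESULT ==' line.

Walk:
N0 x:[2,23] y:[2,22] z:[-3,33] -> hit [2,22], descend [9, 13, 15, 16]
  N9 x:[7/2,25/2] y:[2,13] z:[5,21] -> hit [5,25/2], descend [5, 10, 11]
    N5 x:[23/2,25/2] y:[5,7] z:[5,7] -> miss, prune
    N10 x:[9/2,11/2] y:[21/2,13] z:[17,21] -> miss, prune
    N11 x:[7/2,9/2] y:[2,5] z:[10,13] -> miss, prune
  N13 x:[2,13] y:[13,22] z:[-1,33] -> hit [13,13], descend [2, 6, 8]
    N2 x:[21/2,13] y:[13,14] z:[13,19] -> hit [13,13] leaf, test {P10@t=13}
    N6 x:[2,5] y:[41/2,22] z:[27,33] -> miss, prune
    N8 x:[15/2,8] y:[35/2,18] z:[-1,5] -> miss, prune
  N15 x:[27/2,43/2] y:[6,19] z:[-3,21] -> hit [27/2,19], descend [3, 4, 7]
    N3 x:[39/2,43/2] y:[18,19] z:[19,21] -> miss, prune
    N4 x:[27/2,15] y:[6,13/2] z:[-3,2] -> miss, prune
    N7 x:[31/2,35/2] y:[27/2,33/2] z:[14,19] -> hit [31/2,33/2] leaf, test {P11@t=31/2}
  N16 x:[14,23] y:[10,17] z:[18,31] -> miss, prune

Visited [0, 9, 5, 10, 11, 13, 2, 6, 8, 15, 3, 4, 7, 16]. Tests: 14 box, 2 leaf. Nearest: P10.

== RESULT ==
10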